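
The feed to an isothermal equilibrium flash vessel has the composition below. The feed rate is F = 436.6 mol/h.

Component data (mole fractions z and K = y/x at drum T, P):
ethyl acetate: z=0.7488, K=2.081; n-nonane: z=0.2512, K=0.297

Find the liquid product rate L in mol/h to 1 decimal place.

Let ψ = V/F and solve Σ zᵢ(Kᵢ−1)/(1+ψ(Kᵢ−1)) = 0.
Check two-phase: ΣzᵢKᵢ = 1.6329 > 1 and Σzᵢ/Kᵢ = 1.2056 > 1, so g(0) = 0.6329 > 0 and g(1) = -0.2056 < 0.
Newton–Raphson from ψ = 0.5:
  ψ = 0.5000: g = 0.25314, g' = -0.6639 → ψ = 0.8813
  ψ = 0.8813: g = -0.04962, g' = -1.0871 → ψ = 0.8356
  ψ = 0.8356: g = -0.00277, g' = -0.9710 → ψ = 0.8328
Converged at ψ = 0.8328.
Then V = ψ·F = 0.8328·436.6 = 363.6 mol/h and L = F − V = 73.0 mol/h.

L = 73.0 mol/h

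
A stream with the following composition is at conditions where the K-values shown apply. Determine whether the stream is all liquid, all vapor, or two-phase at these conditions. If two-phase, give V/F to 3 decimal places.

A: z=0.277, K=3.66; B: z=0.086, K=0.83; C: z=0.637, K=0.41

ΣzᵢKᵢ = 1.346; Σzᵢ/Kᵢ = 1.733.
Both exceed 1, so a two-phase solution exists.
Let ψ = V/F and solve Σ zᵢ(Kᵢ−1)/(1+ψ(Kᵢ−1)) = 0.
Newton–Raphson from ψ = 0.5:
  ψ = 0.500: g = -0.2328, g' = -0.810 → ψ = 0.213
  ψ = 0.213: g = 0.0258, g' = -1.092 → ψ = 0.236
  ψ = 0.236: g = 0.0006, g' = -1.041 → ψ = 0.237
Converged at ψ = 0.237.

two-phase, V/F = 0.237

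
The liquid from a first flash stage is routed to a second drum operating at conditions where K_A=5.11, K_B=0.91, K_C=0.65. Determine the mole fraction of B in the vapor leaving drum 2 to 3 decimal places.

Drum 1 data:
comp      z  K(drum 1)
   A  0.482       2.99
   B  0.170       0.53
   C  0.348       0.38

Drum 1:
Rachford–Rice: g(ψ₁) = Σ zᵢ(Kᵢ−1)/(1+ψ₁(Kᵢ−1)) = 0.
Feasibility: ΣzᵢKᵢ = 1.664, Σzᵢ/Kᵢ = 1.398 — both > 1, two phases present.
Newton–Raphson from ψ₁ = 0.5:
  ψ₁ = 0.500: g = 0.0637, g' = -0.825 → ψ₁ = 0.577
  ψ₁ = 0.577: g = 0.0008, g' = -0.809 → ψ₁ = 0.578
Converged at ψ₁ = 0.578.
Drum-1 compositions:
  A: x = 0.224, y = 0.670
  B: x = 0.233, y = 0.124
  C: x = 0.542, y = 0.206
Drum-2 feed = drum-1 liquid: z₂ = (0.2241, 0.2334, 0.5424).
Drum 2:
Rachford–Rice: g(ψ₂) = Σ zᵢ(Kᵢ−1)/(1+ψ₂(Kᵢ−1)) = 0.
Feasibility: ΣzᵢKᵢ = 1.710, Σzᵢ/Kᵢ = 1.135 — both > 1, two phases present.
Iterate (Newton) starting at ψ₂ = 0.35:
  ψ₂ = 0.350: g = 0.1397, g' = -0.725 → ψ₂ = 0.543
  ψ₂ = 0.543: g = 0.0287, g' = -0.466 → ψ₂ = 0.604
  ψ₂ = 0.604: g = 0.0015, g' = -0.421 → ψ₂ = 0.608
Converged at ψ₂ = 0.608.
  A: x = 0.064, y = 0.327
  B: x = 0.247, y = 0.225
  C: x = 0.689, y = 0.448

y_B (drum 2) = 0.225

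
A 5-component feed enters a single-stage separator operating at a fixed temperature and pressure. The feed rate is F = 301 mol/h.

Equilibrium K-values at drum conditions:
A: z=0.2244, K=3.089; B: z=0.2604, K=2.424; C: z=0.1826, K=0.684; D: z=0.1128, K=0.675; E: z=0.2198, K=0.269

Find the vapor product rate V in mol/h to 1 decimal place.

Newton–Raphson from V/F = 0.67:
  V/F = 0.6700: g = -0.04986, g' = -0.8083 → V/F = 0.6083
  V/F = 0.6083: g = -0.00134, g' = -0.7688 → V/F = 0.6066
Converged at V/F = 0.6066.
Then V = V/F·F = 0.6066·301 = 182.6 mol/h and L = F − V = 118.4 mol/h.

V = 182.6 mol/h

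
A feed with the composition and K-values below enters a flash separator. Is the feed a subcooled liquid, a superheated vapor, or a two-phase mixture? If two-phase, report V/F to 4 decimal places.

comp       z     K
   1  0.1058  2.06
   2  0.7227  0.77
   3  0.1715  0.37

subcooled liquid

ΣzᵢKᵢ = 0.8379; Σzᵢ/Kᵢ = 1.4534.
Since ΣzᵢKᵢ < 1 the mixture is below its bubble point — single liquid phase.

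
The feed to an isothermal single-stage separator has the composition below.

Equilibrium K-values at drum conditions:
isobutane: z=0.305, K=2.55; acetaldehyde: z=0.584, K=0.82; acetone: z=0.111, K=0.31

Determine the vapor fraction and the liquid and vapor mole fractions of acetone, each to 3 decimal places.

Let ψ = V/F and solve Σ zᵢ(Kᵢ−1)/(1+ψ(Kᵢ−1)) = 0.
g(0) = ΣzᵢKᵢ − 1 = 0.291 and g(1) = 1 − Σzᵢ/Kᵢ = -0.190, so a root lies in (0, 1).
Newton iteration, ψ⁰ = 0.5:
  ψ = 0.500: g = 0.0339, g' = -0.379 → ψ = 0.590
Converged at ψ = 0.590.
Compositions from xᵢ = zᵢ/(1+ψ(Kᵢ−1)), yᵢ = Kᵢxᵢ:
  isobutane: x = 0.159, y = 0.406
  acetaldehyde: x = 0.653, y = 0.536
  acetone: x = 0.187, y = 0.058

ψ = 0.590, x_acetone = 0.187, y_acetone = 0.058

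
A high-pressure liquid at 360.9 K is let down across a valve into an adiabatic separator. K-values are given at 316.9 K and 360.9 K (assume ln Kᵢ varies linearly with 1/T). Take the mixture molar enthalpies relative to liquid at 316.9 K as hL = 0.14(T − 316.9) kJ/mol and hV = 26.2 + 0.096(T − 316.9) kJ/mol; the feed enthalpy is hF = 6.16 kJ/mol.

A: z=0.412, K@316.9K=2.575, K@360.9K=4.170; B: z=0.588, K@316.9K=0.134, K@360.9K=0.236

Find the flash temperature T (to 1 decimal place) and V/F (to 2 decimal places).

T = 327.4 K, V/F = 0.18

Adiabatic flash: solve Rachford–Rice at each trial T, then check hF = ψ·hV(T) + (1−ψ)·hL(T).
  T = 316.9 K: K = (2.575, 0.134), RR gives ψ = 0.102, H_out = 2.683 kJ/mol
  T = 360.9 K: K = (4.170, 0.236), RR gives ψ = 0.354, H_out = 14.744 kJ/mol
  T = 338.9 K: K = (3.329, 0.181), RR gives ψ = 0.251, H_out = 9.403 kJ/mol
  T = 327.9 K: K = (2.940, 0.157), RR gives ψ = 0.185, H_out = 6.309 kJ/mol
  T = 322.4 K: K = (2.755, 0.145), RR gives ψ = 0.147, H_out = 4.580 kJ/mol
  T = 325.1 K: K = (2.845, 0.151), RR gives ψ = 0.166, H_out = 5.447 kJ/mol
  T = 326.5 K: K = (2.892, 0.154), RR gives ψ = 0.176, H_out = 5.882 kJ/mol
Linear interpolation between T = 326.5 (H_out = 5.882) and T = 327.9 (H_out = 6.309) on hF = 6.16 gives T ≈ 327.4 K, at which ψ = 0.18.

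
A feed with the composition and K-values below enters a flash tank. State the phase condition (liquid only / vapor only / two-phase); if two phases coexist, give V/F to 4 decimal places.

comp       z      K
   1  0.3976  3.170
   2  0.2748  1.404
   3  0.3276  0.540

ΣzᵢKᵢ = 1.8231; Σzᵢ/Kᵢ = 0.9278.
Since Σzᵢ/Kᵢ < 1 the mixture is above its dew point — single vapor phase.

vapor only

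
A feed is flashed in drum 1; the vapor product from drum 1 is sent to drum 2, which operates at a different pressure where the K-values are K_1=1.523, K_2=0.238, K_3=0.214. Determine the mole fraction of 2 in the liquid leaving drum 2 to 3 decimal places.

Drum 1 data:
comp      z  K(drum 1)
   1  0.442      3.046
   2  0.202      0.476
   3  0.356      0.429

x_2 (drum 2) = 0.152

Drum 1:
Let ψ₁ = V/F and solve Σ zᵢ(Kᵢ−1)/(1+ψ₁(Kᵢ−1)) = 0.
Check two-phase: ΣzᵢKᵢ = 1.595 > 1 and Σzᵢ/Kᵢ = 1.399 > 1, so g(0) = 0.595 > 0 and g(1) = -0.399 < 0.
Newton–Raphson from ψ₁ = 0.5:
  ψ₁ = 0.500: g = 0.0191, g' = -0.781 → ψ₁ = 0.524
  ψ₁ = 0.524: g = 0.0001, g' = -0.773 → ψ₁ = 0.525
Converged at ψ₁ = 0.525.
Drum-1 compositions:
  1: x = 0.213, y = 0.649
  2: x = 0.279, y = 0.133
  3: x = 0.508, y = 0.218
Drum-2 feed = drum-1 vapor: z₂ = (0.6494, 0.1326, 0.2180).
Drum 2:
Rachford–Rice: g(ψ₂) = Σ zᵢ(Kᵢ−1)/(1+ψ₂(Kᵢ−1)) = 0.
Check two-phase: ΣzᵢKᵢ = 1.067 > 1 and Σzᵢ/Kᵢ = 2.002 > 1, so g(0) = 0.067 > 0 and g(1) = -1.002 < 0.
Iterate (Newton) starting at ψ₂ = 0.5:
  ψ₂ = 0.500: g = -0.1763, g' = -0.678 → ψ₂ = 0.240
  ψ₂ = 0.240: g = -0.0331, g' = -0.460 → ψ₂ = 0.168
  ψ₂ = 0.168: g = -0.0011, g' = -0.430 → ψ₂ = 0.165
Converged at ψ₂ = 0.165.
  1: x = 0.598, y = 0.910
  2: x = 0.152, y = 0.036
  3: x = 0.251, y = 0.054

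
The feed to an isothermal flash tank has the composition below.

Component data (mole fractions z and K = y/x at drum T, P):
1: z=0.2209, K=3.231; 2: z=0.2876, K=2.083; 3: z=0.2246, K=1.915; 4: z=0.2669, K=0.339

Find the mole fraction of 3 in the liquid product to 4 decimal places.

Material balance + equilibrium reduce to Σ zᵢ(Kᵢ−1)/(1+V/F(Kᵢ−1)) = 0.
Feasibility: ΣzᵢKᵢ = 1.8334, Σzᵢ/Kᵢ = 1.1110 — both > 1, two phases present.
Iterate (Newton) starting at V/F = 0.53:
  V/F = 0.5300: g = 0.29054, g' = -0.7286 → V/F = 0.9288
  V/F = 0.9288: g = -0.03017, g' = -1.0377 → V/F = 0.8997
  V/F = 0.8997: g = -0.00094, g' = -0.9746 → V/F = 0.8987
Converged at V/F = 0.8987.
Compositions from xᵢ = zᵢ/(1+V/F(Kᵢ−1)), yᵢ = Kᵢxᵢ:
  1: x = 0.0735, y = 0.2375
  2: x = 0.1457, y = 0.3036
  3: x = 0.1232, y = 0.2360
  4: x = 0.6575, y = 0.2229

x_3 = 0.1232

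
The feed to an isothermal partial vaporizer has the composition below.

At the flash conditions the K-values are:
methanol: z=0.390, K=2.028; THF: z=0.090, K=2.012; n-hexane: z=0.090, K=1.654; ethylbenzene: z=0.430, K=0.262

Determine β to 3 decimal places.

β = 0.325

Newton–Raphson from β = 0.4:
  β = 0.400: g = -0.0547, g' = -0.749 → β = 0.327
  β = 0.327: g = -0.0013, g' = -0.716 → β = 0.325
Converged at β = 0.325.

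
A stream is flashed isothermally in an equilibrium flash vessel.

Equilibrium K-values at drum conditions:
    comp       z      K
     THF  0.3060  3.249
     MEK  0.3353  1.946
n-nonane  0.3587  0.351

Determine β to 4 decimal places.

β = 0.7366

Newton iteration, β⁰ = 0.42:
  β = 0.4200: g = 0.26088, g' = -0.8485 → β = 0.7274
  β = 0.7274: g = 0.00797, g' = -0.8702 → β = 0.7366
Converged at β = 0.7366.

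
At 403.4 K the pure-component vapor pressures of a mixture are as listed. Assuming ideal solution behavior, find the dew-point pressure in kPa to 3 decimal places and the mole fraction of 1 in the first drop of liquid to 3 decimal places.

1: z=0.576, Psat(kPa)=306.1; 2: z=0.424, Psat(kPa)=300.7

At the dew point ψ → 1, so Σzᵢ/Kᵢ = 1 with Kᵢ = Pᵢˢᵃᵗ/P ⇒ 1/P = Σzᵢ/Pᵢˢᵃᵗ.
1/P = 0.576/306.1 + 0.424/300.7 = 0.003292 ⇒ P = 303.787 kPa
xᵢ = zᵢP/Pᵢˢᵃᵗ ⇒ x_1 = 0.576·303.787/306.1 = 0.572

Pdew = 303.787 kPa, x_1 = 0.572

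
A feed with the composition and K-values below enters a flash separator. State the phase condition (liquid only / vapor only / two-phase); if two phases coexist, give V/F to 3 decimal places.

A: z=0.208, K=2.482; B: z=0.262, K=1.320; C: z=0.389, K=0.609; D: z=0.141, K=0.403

ΣzᵢKᵢ = 1.156; Σzᵢ/Kᵢ = 1.271.
Both exceed 1, so a two-phase solution exists.
Let ψ = V/F and solve Σ zᵢ(Kᵢ−1)/(1+ψ(Kᵢ−1)) = 0.
Newton–Raphson from ψ = 0.5:
  ψ = 0.500: g = -0.0597, g' = -0.365 → ψ = 0.336
  ψ = 0.336: g = 0.0010, g' = -0.383 → ψ = 0.339
Converged at ψ = 0.339.

two-phase, V/F = 0.339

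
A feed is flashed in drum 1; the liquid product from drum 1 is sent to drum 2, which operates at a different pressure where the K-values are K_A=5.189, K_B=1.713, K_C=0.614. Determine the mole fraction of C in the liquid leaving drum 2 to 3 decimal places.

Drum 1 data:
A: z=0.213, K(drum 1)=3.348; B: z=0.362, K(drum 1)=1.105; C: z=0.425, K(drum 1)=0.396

x_C (drum 2) = 0.742

Drum 1:
Material balance + equilibrium reduce to Σ zᵢ(Kᵢ−1)/(1+ψ₁(Kᵢ−1)) = 0.
g(0) = ΣzᵢKᵢ − 1 = 0.281 and g(1) = 1 − Σzᵢ/Kᵢ = -0.464, so a root lies in (0, 1).
Iterate (Newton) starting at ψ₁ = 0.5:
  ψ₁ = 0.500: g = -0.1016, g' = -0.570 → ψ₁ = 0.322
  ψ₁ = 0.322: g = 0.0030, g' = -0.624 → ψ₁ = 0.327
Converged at ψ₁ = 0.327.
Drum-1 compositions:
  A: x = 0.121, y = 0.404
  B: x = 0.350, y = 0.387
  C: x = 0.529, y = 0.210
Drum-2 feed = drum-1 liquid: z₂ = (0.1205, 0.3500, 0.5295).
Drum 2:
Newton iteration, ψ₂⁰ = 0.65:
  ψ₂ = 0.650: g = 0.0333, g' = -0.376 → ψ₂ = 0.739
  ψ₂ = 0.739: g = 0.0009, g' = -0.357 → ψ₂ = 0.741
Converged at ψ₂ = 0.741.
  A: x = 0.029, y = 0.152
  B: x = 0.229, y = 0.392
  C: x = 0.742, y = 0.455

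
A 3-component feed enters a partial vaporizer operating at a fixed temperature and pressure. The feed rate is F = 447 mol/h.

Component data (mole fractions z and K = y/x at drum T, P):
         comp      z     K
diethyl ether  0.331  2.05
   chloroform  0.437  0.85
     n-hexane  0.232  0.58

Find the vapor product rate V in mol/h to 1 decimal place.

Let ψ = V/F and solve Σ zᵢ(Kᵢ−1)/(1+ψ(Kᵢ−1)) = 0.
Check two-phase: ΣzᵢKᵢ = 1.185 > 1 and Σzᵢ/Kᵢ = 1.076 > 1, so g(0) = 0.185 > 0 and g(1) = -0.076 < 0.
Iterate (Newton) starting at ψ = 0.5:
  ψ = 0.500: g = 0.0337, g' = -0.234 → ψ = 0.644
  ψ = 0.644: g = 0.0012, g' = -0.219 → ψ = 0.650
Converged at ψ = 0.650.
Then V = ψ·F = 0.6496·447 = 290.4 mol/h and L = F − V = 156.6 mol/h.

V = 290.4 mol/h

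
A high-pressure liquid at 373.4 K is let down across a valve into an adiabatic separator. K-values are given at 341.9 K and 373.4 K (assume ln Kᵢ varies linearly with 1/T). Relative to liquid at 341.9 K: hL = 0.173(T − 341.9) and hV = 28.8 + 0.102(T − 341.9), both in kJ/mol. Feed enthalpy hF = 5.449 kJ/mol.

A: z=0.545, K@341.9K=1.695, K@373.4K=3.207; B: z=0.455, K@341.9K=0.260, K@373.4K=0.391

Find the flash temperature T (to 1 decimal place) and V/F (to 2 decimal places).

T = 344.5 K, V/F = 0.17

Adiabatic flash: solve Rachford–Rice at each trial T, then check hF = ψ·hV(T) + (1−ψ)·hL(T).
  T = 341.9 K: K = (1.695, 0.260), RR gives ψ = 0.082, H_out = 2.356 kJ/mol
  T = 373.4 K: K = (3.207, 0.391), RR gives ψ = 0.689, H_out = 23.745 kJ/mol
  T = 357.6 K: K = (2.362, 0.322), RR gives ψ = 0.469, H_out = 15.706 kJ/mol
  T = 349.8 K: K = (2.011, 0.290), RR gives ψ = 0.317, H_out = 10.328 kJ/mol
  T = 345.9 K: K = (1.850, 0.275), RR gives ψ = 0.216, H_out = 6.859 kJ/mol
  T = 343.9 K: K = (1.771, 0.267), RR gives ψ = 0.154, H_out = 4.757 kJ/mol
  T = 344.9 K: K = (1.810, 0.271), RR gives ψ = 0.186, H_out = 5.841 kJ/mol
Linear interpolation between T = 343.9 (H_out = 4.757) and T = 344.9 (H_out = 5.841) on hF = 5.449 gives T ≈ 344.5 K, at which ψ = 0.17.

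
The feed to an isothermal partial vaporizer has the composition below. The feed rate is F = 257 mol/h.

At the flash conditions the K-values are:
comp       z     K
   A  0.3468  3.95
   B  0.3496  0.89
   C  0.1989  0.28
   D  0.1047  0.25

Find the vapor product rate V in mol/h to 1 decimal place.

Rachford–Rice: g(ψ) = Σ zᵢ(Kᵢ−1)/(1+ψ(Kᵢ−1)) = 0.
Feasibility: ΣzᵢKᵢ = 1.7629, Σzᵢ/Kᵢ = 1.6098 — both > 1, two phases present.
Newton iteration, ψ⁰ = 0.53:
  ψ = 0.5300: g = -0.00366, g' = -0.8959 → ψ = 0.5259
Converged at ψ = 0.5259.
Then V = ψ·F = 0.5259·257 = 135.2 mol/h and L = F − V = 121.8 mol/h.

V = 135.2 mol/h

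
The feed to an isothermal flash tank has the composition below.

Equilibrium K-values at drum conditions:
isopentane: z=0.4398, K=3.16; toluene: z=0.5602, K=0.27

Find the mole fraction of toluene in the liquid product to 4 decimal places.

Newton–Raphson from V/F = 0.5:
  V/F = 0.5000: g = -0.18729, g' = -1.2146 → V/F = 0.3458
  V/F = 0.3458: g = -0.00325, g' = -1.2066 → V/F = 0.3431
Converged at V/F = 0.3431.
Compositions from xᵢ = zᵢ/(1+V/F(Kᵢ−1)), yᵢ = Kᵢxᵢ:
  isopentane: x = 0.2526, y = 0.7982
  toluene: x = 0.7474, y = 0.2018

x_toluene = 0.7474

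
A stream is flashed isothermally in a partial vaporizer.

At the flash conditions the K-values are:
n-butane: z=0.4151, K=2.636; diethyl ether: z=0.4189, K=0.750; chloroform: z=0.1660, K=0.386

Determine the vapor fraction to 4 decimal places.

Let ψ = V/F and solve Σ zᵢ(Kᵢ−1)/(1+ψ(Kᵢ−1)) = 0.
Check two-phase: ΣzᵢKᵢ = 1.4725 > 1 and Σzᵢ/Kᵢ = 1.1461 > 1, so g(0) = 0.4725 > 0 and g(1) = -0.1461 < 0.
Iterate (Newton) starting at ψ = 0.5:
  ψ = 0.5000: g = 0.10678, g' = -0.5007 → ψ = 0.7133
  ψ = 0.7133: g = 0.00460, g' = -0.4735 → ψ = 0.7230
Converged at ψ = 0.7230.

ψ = 0.7230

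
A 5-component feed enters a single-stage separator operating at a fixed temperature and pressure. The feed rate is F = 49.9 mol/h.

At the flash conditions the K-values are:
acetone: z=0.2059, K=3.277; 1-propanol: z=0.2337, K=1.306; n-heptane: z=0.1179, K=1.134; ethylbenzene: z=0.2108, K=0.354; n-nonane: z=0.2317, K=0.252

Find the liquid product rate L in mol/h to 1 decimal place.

Material balance + equilibrium reduce to Σ zᵢ(Kᵢ−1)/(1+V/F(Kᵢ−1)) = 0.
g(0) = ΣzᵢKᵢ − 1 = 0.2467 and g(1) = 1 − Σzᵢ/Kᵢ = -0.8607, so a root lies in (0, 1).
Iterate (Newton) starting at V/F = 0.58:
  V/F = 0.5800: g = -0.24647, g' = -0.8452 → V/F = 0.2884
  V/F = 0.2884: g = -0.02442, g' = -0.7530 → V/F = 0.2560
  V/F = 0.2560: g = 0.00028, g' = -0.7715 → V/F = 0.2563
Converged at V/F = 0.2563.
Then V = V/F·F = 0.2563·49.9 = 12.8 mol/h and L = F − V = 37.1 mol/h.

L = 37.1 mol/h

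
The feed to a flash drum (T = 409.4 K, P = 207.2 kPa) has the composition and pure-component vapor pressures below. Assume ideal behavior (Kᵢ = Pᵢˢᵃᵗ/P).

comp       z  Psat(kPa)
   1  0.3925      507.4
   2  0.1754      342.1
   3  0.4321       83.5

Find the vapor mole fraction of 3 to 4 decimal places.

y_3 = 0.2653

Raoult's law: Kᵢ = Pᵢˢᵃᵗ/P = Pᵢˢᵃᵗ/207.2.
  K_1 = 507.4/207.2 = 2.448842, K_2 = 342.1/207.2 = 1.651062, K_3 = 83.5/207.2 = 0.402992
Material balance + equilibrium reduce to Σ zᵢ(Kᵢ−1)/(1+ψ(Kᵢ−1)) = 0.
Check two-phase: ΣzᵢKᵢ = 1.4249 > 1 and Σzᵢ/Kᵢ = 1.3387 > 1, so g(0) = 0.4249 > 0 and g(1) = -0.3387 < 0.
Iterate (Newton) starting at ψ = 0.43:
  ψ = 0.4300: g = 0.09254, g' = -0.6369 → ψ = 0.5753
  ψ = 0.5753: g = 0.00032, g' = -0.6417 → ψ = 0.5758
Converged at ψ = 0.5758.
Compositions from xᵢ = zᵢ/(1+ψ(Kᵢ−1)), yᵢ = Kᵢxᵢ:
  1: x = 0.2140, y = 0.5240
  2: x = 0.1276, y = 0.2106
  3: x = 0.6584, y = 0.2653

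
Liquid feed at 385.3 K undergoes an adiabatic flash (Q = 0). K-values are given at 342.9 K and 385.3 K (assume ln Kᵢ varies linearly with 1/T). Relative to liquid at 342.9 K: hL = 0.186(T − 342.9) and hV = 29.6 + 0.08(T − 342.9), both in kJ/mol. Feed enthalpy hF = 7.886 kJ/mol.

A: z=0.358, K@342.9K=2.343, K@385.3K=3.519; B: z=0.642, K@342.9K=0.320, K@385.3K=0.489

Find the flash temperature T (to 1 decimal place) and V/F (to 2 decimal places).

T = 356.5 K, V/F = 0.19

Adiabatic flash: solve Rachford–Rice at each trial T, then check hF = ψ·hV(T) + (1−ψ)·hL(T).
  T = 342.9 K: K = (2.343, 0.320), RR gives ψ = 0.048, H_out = 1.434 kJ/mol
  T = 385.3 K: K = (3.519, 0.489), RR gives ψ = 0.446, H_out = 19.077 kJ/mol
  T = 364.1 K: K = (2.906, 0.400), RR gives ψ = 0.260, H_out = 11.062 kJ/mol
  T = 353.5 K: K = (2.618, 0.359), RR gives ψ = 0.162, H_out = 6.579 kJ/mol
  T = 358.8 K: K = (2.760, 0.380), RR gives ψ = 0.212, H_out = 8.883 kJ/mol
  T = 356.1 K: K = (2.687, 0.369), RR gives ψ = 0.187, H_out = 7.727 kJ/mol
  T = 357.5 K: K = (2.725, 0.375), RR gives ψ = 0.200, H_out = 8.330 kJ/mol
Linear interpolation between T = 356.1 (H_out = 7.727) and T = 357.5 (H_out = 8.330) on hF = 7.886 gives T ≈ 356.5 K, at which ψ = 0.19.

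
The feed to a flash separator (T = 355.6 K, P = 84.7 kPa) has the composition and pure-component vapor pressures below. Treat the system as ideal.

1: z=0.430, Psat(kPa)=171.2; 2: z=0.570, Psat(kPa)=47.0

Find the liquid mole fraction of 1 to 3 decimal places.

Raoult's law: Kᵢ = Pᵢˢᵃᵗ/P = Pᵢˢᵃᵗ/84.7.
  K_1 = 171.2/84.7 = 2.02125, K_2 = 47.0/84.7 = 0.55490
Rachford–Rice: g(β) = Σ zᵢ(Kᵢ−1)/(1+β(Kᵢ−1)) = 0.
Check two-phase: ΣzᵢKᵢ = 1.185 > 1 and Σzᵢ/Kᵢ = 1.240 > 1, so g(0) = 0.185 > 0 and g(1) = -0.240 < 0.
Binary case is linear: z₁(K₁−1)(1+β(K₂−1)) + z₂(K₂−1)(1+β(K₁−1)) = 0
⇒ β = [z₁(K₁−1)+z₂(K₂−1)] / [−(K₁−1)(K₂−1)] = 0.1854/0.4546 = 0.408
Compositions from xᵢ = zᵢ/(1+β(Kᵢ−1)), yᵢ = Kᵢxᵢ:
  1: x = 0.304, y = 0.614
  2: x = 0.696, y = 0.386

x_1 = 0.304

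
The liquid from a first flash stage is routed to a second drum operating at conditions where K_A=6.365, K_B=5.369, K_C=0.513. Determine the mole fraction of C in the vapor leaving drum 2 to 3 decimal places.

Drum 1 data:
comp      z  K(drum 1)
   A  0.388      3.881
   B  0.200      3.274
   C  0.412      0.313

y_C (drum 2) = 0.467

Drum 1:
Let ψ₁ = V/F and solve Σ zᵢ(Kᵢ−1)/(1+ψ₁(Kᵢ−1)) = 0.
g(0) = ΣzᵢKᵢ − 1 = 1.290 and g(1) = 1 − Σzᵢ/Kᵢ = -0.477, so a root lies in (0, 1).
Iterate (Newton) starting at ψ₁ = 0.5:
  ψ₁ = 0.500: g = 0.2397, g' = -1.218 → ψ₁ = 0.697
  ψ₁ = 0.697: g = 0.0048, g' = -1.226 → ψ₁ = 0.701
Converged at ψ₁ = 0.701.
Drum-1 compositions:
  A: x = 0.129, y = 0.499
  B: x = 0.077, y = 0.253
  C: x = 0.794, y = 0.249
Drum-2 feed = drum-1 liquid: z₂ = (0.1285, 0.0771, 0.7943).
Drum 2:
Rachford–Rice: g(ψ₂) = Σ zᵢ(Kᵢ−1)/(1+ψ₂(Kᵢ−1)) = 0.
Check two-phase: ΣzᵢKᵢ = 1.640 > 1 and Σzᵢ/Kᵢ = 1.583 > 1, so g(0) = 0.640 > 0 and g(1) = -0.583 < 0.
Newton iteration, ψ₂⁰ = 0.5:
  ψ₂ = 0.500: g = -0.2183, g' = -0.747 → ψ₂ = 0.208
  ψ₂ = 0.208: g = 0.0722, g' = -1.464 → ψ₂ = 0.257
  ψ₂ = 0.257: g = 0.0062, g' = -1.226 → ψ₂ = 0.262
Converged at ψ₂ = 0.262.
  A: x = 0.053, y = 0.340
  B: x = 0.036, y = 0.193
  C: x = 0.911, y = 0.467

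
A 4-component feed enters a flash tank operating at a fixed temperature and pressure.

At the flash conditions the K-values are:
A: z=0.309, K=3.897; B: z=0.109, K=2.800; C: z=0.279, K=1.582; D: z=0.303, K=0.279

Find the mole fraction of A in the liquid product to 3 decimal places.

Let ψ = V/F and solve Σ zᵢ(Kᵢ−1)/(1+ψ(Kᵢ−1)) = 0.
Feasibility: ΣzᵢKᵢ = 2.035, Σzᵢ/Kᵢ = 1.381 — both > 1, two phases present.
Newton–Raphson from ψ = 0.52:
  ψ = 0.520: g = 0.2336, g' = -0.966 → ψ = 0.762
  ψ = 0.762: g = -0.0104, g' = -1.136 → ψ = 0.753
Converged at ψ = 0.753.
Compositions from xᵢ = zᵢ/(1+ψ(Kᵢ−1)), yᵢ = Kᵢxᵢ:
  A: x = 0.097, y = 0.379
  B: x = 0.046, y = 0.130
  C: x = 0.194, y = 0.307
  D: x = 0.663, y = 0.185

x_A = 0.097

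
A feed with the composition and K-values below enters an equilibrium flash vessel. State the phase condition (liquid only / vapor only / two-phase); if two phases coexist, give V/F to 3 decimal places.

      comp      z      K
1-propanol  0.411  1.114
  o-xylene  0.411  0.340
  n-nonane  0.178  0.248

ΣzᵢKᵢ = 0.642; Σzᵢ/Kᵢ = 2.296.
Since ΣzᵢKᵢ < 1 the mixture is below its bubble point — single liquid phase.

liquid only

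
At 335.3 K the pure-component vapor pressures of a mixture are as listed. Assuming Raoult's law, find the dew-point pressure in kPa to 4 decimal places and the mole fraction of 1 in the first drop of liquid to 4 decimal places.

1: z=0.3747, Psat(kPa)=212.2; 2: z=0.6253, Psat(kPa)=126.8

Pdew = 149.3167 kPa, x_1 = 0.2637

At the dew point ψ → 1, so Σzᵢ/Kᵢ = 1 with Kᵢ = Pᵢˢᵃᵗ/P ⇒ 1/P = Σzᵢ/Pᵢˢᵃᵗ.
1/P = 0.3747/212.2 + 0.6253/126.8 = 0.0066972 ⇒ P = 149.3167 kPa
xᵢ = zᵢP/Pᵢˢᵃᵗ ⇒ x_1 = 0.3747·149.3167/212.2 = 0.2637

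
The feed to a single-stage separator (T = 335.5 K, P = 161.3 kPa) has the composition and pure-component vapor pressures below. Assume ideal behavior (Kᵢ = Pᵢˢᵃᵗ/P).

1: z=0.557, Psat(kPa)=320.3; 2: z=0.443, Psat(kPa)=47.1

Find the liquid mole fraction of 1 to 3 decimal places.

x_1 = 0.418

Raoult's law: Kᵢ = Pᵢˢᵃᵗ/P = Pᵢˢᵃᵗ/161.3.
  K_1 = 320.3/161.3 = 1.98574, K_2 = 47.1/161.3 = 0.29200
Material balance + equilibrium reduce to Σ zᵢ(Kᵢ−1)/(1+ψ(Kᵢ−1)) = 0.
g(0) = ΣzᵢKᵢ − 1 = 0.235 and g(1) = 1 − Σzᵢ/Kᵢ = -0.798, so a root lies in (0, 1).
Binary case is linear: z₁(K₁−1)(1+ψ(K₂−1)) + z₂(K₂−1)(1+ψ(K₁−1)) = 0
⇒ ψ = [z₁(K₁−1)+z₂(K₂−1)] / [−(K₁−1)(K₂−1)] = 0.2354/0.6979 = 0.337
Compositions from xᵢ = zᵢ/(1+ψ(Kᵢ−1)), yᵢ = Kᵢxᵢ:
  1: x = 0.418, y = 0.830
  2: x = 0.582, y = 0.170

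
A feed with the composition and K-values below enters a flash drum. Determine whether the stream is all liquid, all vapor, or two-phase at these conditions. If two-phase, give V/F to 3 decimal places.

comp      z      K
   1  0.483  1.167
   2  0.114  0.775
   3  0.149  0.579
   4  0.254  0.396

ΣzᵢKᵢ = 0.839; Σzᵢ/Kᵢ = 1.460.
Since ΣzᵢKᵢ < 1 the mixture is below its bubble point — single liquid phase.

all liquid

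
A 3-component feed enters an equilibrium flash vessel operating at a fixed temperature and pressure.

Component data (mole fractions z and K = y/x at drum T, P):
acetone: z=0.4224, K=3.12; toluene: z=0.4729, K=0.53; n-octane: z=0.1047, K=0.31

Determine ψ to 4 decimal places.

Newton–Raphson from ψ = 0.5:
  ψ = 0.5000: g = 0.03387, g' = -0.7421 → ψ = 0.5456
  ψ = 0.5456: g = 0.00041, g' = -0.7253 → ψ = 0.5462
Converged at ψ = 0.5462.

ψ = 0.5462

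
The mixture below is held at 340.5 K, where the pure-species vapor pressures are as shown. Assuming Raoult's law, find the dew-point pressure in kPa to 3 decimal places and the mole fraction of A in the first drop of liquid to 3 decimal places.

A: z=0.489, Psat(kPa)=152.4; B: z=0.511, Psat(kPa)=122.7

At the dew point ψ → 1, so Σzᵢ/Kᵢ = 1 with Kᵢ = Pᵢˢᵃᵗ/P ⇒ 1/P = Σzᵢ/Pᵢˢᵃᵗ.
1/P = 0.489/152.4 + 0.511/122.7 = 0.007373 ⇒ P = 135.625 kPa
xᵢ = zᵢP/Pᵢˢᵃᵗ ⇒ x_A = 0.489·135.625/152.4 = 0.435

Pdew = 135.625 kPa, x_A = 0.435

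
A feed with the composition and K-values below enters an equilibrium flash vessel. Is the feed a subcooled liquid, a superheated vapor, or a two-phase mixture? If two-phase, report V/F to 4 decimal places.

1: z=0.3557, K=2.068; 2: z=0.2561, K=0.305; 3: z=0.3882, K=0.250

ΣzᵢKᵢ = 0.9107; Σzᵢ/Kᵢ = 2.5645.
Since ΣzᵢKᵢ < 1 the mixture is below its bubble point — single liquid phase.

subcooled liquid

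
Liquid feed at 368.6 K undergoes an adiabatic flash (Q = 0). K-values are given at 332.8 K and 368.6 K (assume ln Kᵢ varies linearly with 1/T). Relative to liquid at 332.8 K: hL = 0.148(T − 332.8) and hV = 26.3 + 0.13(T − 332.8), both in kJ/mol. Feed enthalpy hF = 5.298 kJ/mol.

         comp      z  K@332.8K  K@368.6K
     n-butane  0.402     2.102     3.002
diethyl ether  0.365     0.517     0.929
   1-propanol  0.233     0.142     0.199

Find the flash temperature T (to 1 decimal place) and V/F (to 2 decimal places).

T = 337.8 K, V/F = 0.17

Adiabatic flash: solve Rachford–Rice at each trial T, then check hF = ψ·hV(T) + (1−ψ)·hL(T).
  T = 332.8 K: K = (2.102, 0.517, 0.142), RR gives ψ = 0.093, H_out = 2.445 kJ/mol
  T = 368.6 K: K = (3.002, 0.929, 0.199), RR gives ψ = 0.576, H_out = 20.084 kJ/mol
  T = 350.7 K: K = (2.535, 0.703, 0.170), RR gives ψ = 0.360, H_out = 12.010 kJ/mol
  T = 341.8 K: K = (2.315, 0.606, 0.156), RR gives ψ = 0.235, H_out = 7.473 kJ/mol
  T = 337.3 K: K = (2.207, 0.560, 0.149), RR gives ψ = 0.166, H_out = 5.028 kJ/mol
  T = 339.6 K: K = (2.262, 0.583, 0.152), RR gives ψ = 0.202, H_out = 6.293 kJ/mol
Linear interpolation between T = 337.3 (H_out = 5.028) and T = 339.6 (H_out = 6.293) on hF = 5.298 gives T ≈ 337.8 K, at which ψ = 0.17.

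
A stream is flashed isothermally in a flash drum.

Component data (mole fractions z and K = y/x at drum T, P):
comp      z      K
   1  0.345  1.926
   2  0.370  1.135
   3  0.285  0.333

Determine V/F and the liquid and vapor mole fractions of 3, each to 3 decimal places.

V/F = 0.452, x_3 = 0.408, y_3 = 0.136

Material balance + equilibrium reduce to Σ zᵢ(Kᵢ−1)/(1+V/F(Kᵢ−1)) = 0.
g(0) = ΣzᵢKᵢ − 1 = 0.179 and g(1) = 1 − Σzᵢ/Kᵢ = -0.361, so a root lies in (0, 1).
Newton–Raphson from V/F = 0.5:
  V/F = 0.500: g = -0.0201, g' = -0.430 → V/F = 0.453
  V/F = 0.453: g = -0.0004, g' = -0.413 → V/F = 0.452
Converged at V/F = 0.452.
Compositions from xᵢ = zᵢ/(1+V/F(Kᵢ−1)), yᵢ = Kᵢxᵢ:
  1: x = 0.243, y = 0.468
  2: x = 0.349, y = 0.396
  3: x = 0.408, y = 0.136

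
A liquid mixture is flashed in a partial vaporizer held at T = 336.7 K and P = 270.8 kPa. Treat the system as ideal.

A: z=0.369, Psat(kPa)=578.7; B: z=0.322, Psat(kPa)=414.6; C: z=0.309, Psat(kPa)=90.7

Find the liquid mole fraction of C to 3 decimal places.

x_C = 0.551

Raoult's law: Kᵢ = Pᵢˢᵃᵗ/P = Pᵢˢᵃᵗ/270.8.
  K_A = 578.7/270.8 = 2.13700, K_B = 414.6/270.8 = 1.53102, K_C = 90.7/270.8 = 0.33493
Newton–Raphson from β = 0.5:
  β = 0.500: g = 0.0947, g' = -0.557 → β = 0.670
  β = 0.670: g = -0.0064, g' = -0.648 → β = 0.660
Converged at β = 0.660.
Compositions from xᵢ = zᵢ/(1+β(Kᵢ−1)), yᵢ = Kᵢxᵢ:
  A: x = 0.211, y = 0.450
  B: x = 0.238, y = 0.365
  C: x = 0.551, y = 0.184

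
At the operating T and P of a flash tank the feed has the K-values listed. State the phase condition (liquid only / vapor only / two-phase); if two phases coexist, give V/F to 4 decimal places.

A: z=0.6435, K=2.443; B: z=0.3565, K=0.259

two-phase, V/F = 0.6214

ΣzᵢKᵢ = 1.6644; Σzᵢ/Kᵢ = 1.6399.
Both exceed 1, so a two-phase solution exists.
Newton iteration, ψ⁰ = 0.4:
  ψ = 0.4000: g = 0.21330, g' = -0.9341 → ψ = 0.6284
  ψ = 0.6284: g = -0.00733, g' = -1.0540 → ψ = 0.6214
Converged at ψ = 0.6214.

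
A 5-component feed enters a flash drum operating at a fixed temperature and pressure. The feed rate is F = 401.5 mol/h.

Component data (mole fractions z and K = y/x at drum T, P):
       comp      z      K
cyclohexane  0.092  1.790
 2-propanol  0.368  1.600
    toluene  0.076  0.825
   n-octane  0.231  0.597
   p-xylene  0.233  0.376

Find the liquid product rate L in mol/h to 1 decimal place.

L = 348.5 mol/h

Material balance + equilibrium reduce to Σ zᵢ(Kᵢ−1)/(1+V/F(Kᵢ−1)) = 0.
Feasibility: ΣzᵢKᵢ = 1.042, Σzᵢ/Kᵢ = 1.380 — both > 1, two phases present.
Newton–Raphson from V/F = 0.35:
  V/F = 0.350: g = -0.0691, g' = -0.328 → V/F = 0.139
  V/F = 0.139: g = -0.0022, g' = -0.313 → V/F = 0.132
Converged at V/F = 0.132.
Then V = V/F·F = 0.1321·401.5 = 53.0 mol/h and L = F − V = 348.5 mol/h.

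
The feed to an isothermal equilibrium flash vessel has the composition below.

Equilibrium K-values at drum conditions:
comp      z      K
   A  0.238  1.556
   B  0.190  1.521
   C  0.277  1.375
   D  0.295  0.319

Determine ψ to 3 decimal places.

ψ = 0.412

Material balance + equilibrium reduce to Σ zᵢ(Kᵢ−1)/(1+ψ(Kᵢ−1)) = 0.
g(0) = ΣzᵢKᵢ − 1 = 0.134 and g(1) = 1 − Σzᵢ/Kᵢ = -0.404, so a root lies in (0, 1).
Newton iteration, ψ⁰ = 0.33:
  ψ = 0.330: g = 0.0296, g' = -0.349 → ψ = 0.415
  ψ = 0.415: g = -0.0012, g' = -0.378 → ψ = 0.412
Converged at ψ = 0.412.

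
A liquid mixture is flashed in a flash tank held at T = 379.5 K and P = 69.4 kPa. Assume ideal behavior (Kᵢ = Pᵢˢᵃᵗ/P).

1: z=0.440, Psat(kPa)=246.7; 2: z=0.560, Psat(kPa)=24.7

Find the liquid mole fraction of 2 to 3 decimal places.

x_2 = 0.799

Raoult's law: Kᵢ = Pᵢˢᵃᵗ/P = Pᵢˢᵃᵗ/69.4.
  K_1 = 246.7/69.4 = 3.55476, K_2 = 24.7/69.4 = 0.35591
Rachford–Rice: g(V/F) = Σ zᵢ(Kᵢ−1)/(1+V/F(Kᵢ−1)) = 0.
g(0) = ΣzᵢKᵢ − 1 = 0.763 and g(1) = 1 − Σzᵢ/Kᵢ = -0.697, so a root lies in (0, 1).
Newton iteration, V/F⁰ = 0.68:
  V/F = 0.680: g = -0.2311, g' = -1.119 → V/F = 0.473
  V/F = 0.473: g = -0.0102, g' = -1.069 → V/F = 0.464
Converged at V/F = 0.464.
Compositions from xᵢ = zᵢ/(1+V/F(Kᵢ−1)), yᵢ = Kᵢxᵢ:
  1: x = 0.201, y = 0.716
  2: x = 0.799, y = 0.284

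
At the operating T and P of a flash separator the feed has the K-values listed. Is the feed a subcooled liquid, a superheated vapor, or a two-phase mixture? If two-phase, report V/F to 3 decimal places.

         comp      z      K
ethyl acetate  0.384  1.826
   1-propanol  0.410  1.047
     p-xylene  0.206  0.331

ΣzᵢKᵢ = 1.199; Σzᵢ/Kᵢ = 1.224.
Both exceed 1, so a two-phase solution exists.
Rachford–Rice: g(ψ) = Σ zᵢ(Kᵢ−1)/(1+ψ(Kᵢ−1)) = 0.
Iterate (Newton) starting at ψ = 0.47:
  ψ = 0.470: g = 0.0463, g' = -0.333 → ψ = 0.609
  ψ = 0.609: g = -0.0028, g' = -0.379 → ψ = 0.602
Converged at ψ = 0.602.

two-phase, V/F = 0.602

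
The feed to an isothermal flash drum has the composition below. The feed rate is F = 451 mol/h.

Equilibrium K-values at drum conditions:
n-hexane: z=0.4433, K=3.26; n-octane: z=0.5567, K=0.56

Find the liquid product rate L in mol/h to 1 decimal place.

L = 107.7 mol/h

Material balance + equilibrium reduce to Σ zᵢ(Kᵢ−1)/(1+ψ(Kᵢ−1)) = 0.
Feasibility: ΣzᵢKᵢ = 1.7569, Σzᵢ/Kᵢ = 1.1301 — both > 1, two phases present.
Newton–Raphson from ψ = 0.45:
  ψ = 0.4500: g = 0.19129, g' = -0.7241 → ψ = 0.7142
  ψ = 0.7142: g = 0.02608, g' = -0.5605 → ψ = 0.7607
  ψ = 0.7607: g = 0.00027, g' = -0.5497 → ψ = 0.7612
Converged at ψ = 0.7612.
Then V = ψ·F = 0.7612·451 = 343.3 mol/h and L = F − V = 107.7 mol/h.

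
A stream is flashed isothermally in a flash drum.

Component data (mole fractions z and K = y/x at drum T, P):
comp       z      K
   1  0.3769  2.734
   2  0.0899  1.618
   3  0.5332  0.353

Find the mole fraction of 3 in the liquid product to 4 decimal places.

Rachford–Rice: g(β) = Σ zᵢ(Kᵢ−1)/(1+β(Kᵢ−1)) = 0.
Check two-phase: ΣzᵢKᵢ = 1.3641 > 1 and Σzᵢ/Kᵢ = 1.7039 > 1, so g(0) = 0.3641 > 0 and g(1) = -0.7039 < 0.
Newton iteration, β⁰ = 0.52:
  β = 0.5200: g = -0.13418, g' = -0.8399 → β = 0.3603
  β = 0.3603: g = -0.00212, g' = -0.8318 → β = 0.3577
Converged at β = 0.3577.
Compositions from xᵢ = zᵢ/(1+β(Kᵢ−1)), yᵢ = Kᵢxᵢ:
  1: x = 0.2326, y = 0.6360
  2: x = 0.0736, y = 0.1191
  3: x = 0.6938, y = 0.2449

x_3 = 0.6938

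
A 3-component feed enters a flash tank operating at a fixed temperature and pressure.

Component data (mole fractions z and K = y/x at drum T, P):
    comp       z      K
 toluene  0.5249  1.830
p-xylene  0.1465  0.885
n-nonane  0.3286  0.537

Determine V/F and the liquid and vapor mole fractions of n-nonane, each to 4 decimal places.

V/F = 0.8052, x_n-nonane = 0.5239, y_n-nonane = 0.2813

Material balance + equilibrium reduce to Σ zᵢ(Kᵢ−1)/(1+V/F(Kᵢ−1)) = 0.
Feasibility: ΣzᵢKᵢ = 1.2667, Σzᵢ/Kᵢ = 1.0643 — both > 1, two phases present.
Newton–Raphson from V/F = 0.5:
  V/F = 0.5000: g = 0.09204, g' = -0.3021 → V/F = 0.8047
  V/F = 0.8047: g = 0.00015, g' = -0.3113 → V/F = 0.8052
Converged at V/F = 0.8052.
Compositions from xᵢ = zᵢ/(1+V/F(Kᵢ−1)), yᵢ = Kᵢxᵢ:
  toluene: x = 0.3146, y = 0.5758
  p-xylene: x = 0.1614, y = 0.1429
  n-nonane: x = 0.5239, y = 0.2813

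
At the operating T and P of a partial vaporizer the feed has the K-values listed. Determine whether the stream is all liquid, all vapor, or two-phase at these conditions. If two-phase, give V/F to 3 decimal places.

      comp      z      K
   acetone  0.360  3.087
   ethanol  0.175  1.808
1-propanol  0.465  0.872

ΣzᵢKᵢ = 1.833; Σzᵢ/Kᵢ = 0.747.
Since Σzᵢ/Kᵢ < 1 the mixture is above its dew point — single vapor phase.

all vapor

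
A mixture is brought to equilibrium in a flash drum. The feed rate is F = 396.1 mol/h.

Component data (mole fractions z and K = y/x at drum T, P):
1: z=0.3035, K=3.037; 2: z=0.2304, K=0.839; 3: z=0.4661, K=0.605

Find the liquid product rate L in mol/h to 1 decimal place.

L = 162.7 mol/h

Iterate (Newton) starting at ψ = 0.5:
  ψ = 0.5000: g = 0.03652, g' = -0.4291 → ψ = 0.5851
  ψ = 0.5851: g = 0.00165, g' = -0.3924 → ψ = 0.5893
Converged at ψ = 0.5893.
Then V = ψ·F = 0.5893·396.1 = 233.4 mol/h and L = F − V = 162.7 mol/h.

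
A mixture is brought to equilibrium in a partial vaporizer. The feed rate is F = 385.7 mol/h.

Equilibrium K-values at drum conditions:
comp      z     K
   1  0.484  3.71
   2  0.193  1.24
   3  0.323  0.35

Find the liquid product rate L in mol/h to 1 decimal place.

L = 70.9 mol/h

Material balance + equilibrium reduce to Σ zᵢ(Kᵢ−1)/(1+V/F(Kᵢ−1)) = 0.
g(0) = ΣzᵢKᵢ − 1 = 1.148 and g(1) = 1 − Σzᵢ/Kᵢ = -0.209, so a root lies in (0, 1).
Newton–Raphson from V/F = 0.45:
  V/F = 0.450: g = 0.3360, g' = -1.003 → V/F = 0.785
  V/F = 0.785: g = 0.0298, g' = -0.940 → V/F = 0.817
  V/F = 0.817: g = -0.0005, g' = -0.972 → V/F = 0.816
Converged at V/F = 0.816.
Then V = V/F·F = 0.8161·385.7 = 314.8 mol/h and L = F − V = 70.9 mol/h.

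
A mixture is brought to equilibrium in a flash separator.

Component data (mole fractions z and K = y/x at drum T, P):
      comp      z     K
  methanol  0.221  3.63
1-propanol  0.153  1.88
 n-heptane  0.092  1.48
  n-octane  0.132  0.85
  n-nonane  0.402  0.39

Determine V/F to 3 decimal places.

Material balance + equilibrium reduce to Σ zᵢ(Kᵢ−1)/(1+V/F(Kᵢ−1)) = 0.
Feasibility: ΣzᵢKᵢ = 1.495, Σzᵢ/Kᵢ = 1.390 — both > 1, two phases present.
Newton–Raphson from V/F = 0.5:
  V/F = 0.500: g = 0.0059, g' = -0.669 → V/F = 0.509
Converged at V/F = 0.509.

V/F = 0.509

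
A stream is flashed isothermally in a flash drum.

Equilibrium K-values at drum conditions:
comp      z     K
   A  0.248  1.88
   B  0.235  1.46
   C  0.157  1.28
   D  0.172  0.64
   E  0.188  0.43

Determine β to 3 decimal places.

β = 0.676

Rachford–Rice: g(β) = Σ zᵢ(Kᵢ−1)/(1+β(Kᵢ−1)) = 0.
Check two-phase: ΣzᵢKᵢ = 1.201 > 1 and Σzᵢ/Kᵢ = 1.121 > 1, so g(0) = 0.201 > 0 and g(1) = -0.121 < 0.
Newton iteration, β⁰ = 0.5:
  β = 0.500: g = 0.0526, g' = -0.288 → β = 0.683
  β = 0.683: g = -0.0021, g' = -0.315 → β = 0.676
Converged at β = 0.676.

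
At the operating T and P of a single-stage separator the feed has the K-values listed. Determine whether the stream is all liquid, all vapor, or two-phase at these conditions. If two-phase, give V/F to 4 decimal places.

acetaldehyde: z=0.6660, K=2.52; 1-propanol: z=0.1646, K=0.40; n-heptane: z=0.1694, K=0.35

two-phase, V/F = 0.8434

ΣzᵢKᵢ = 1.8034; Σzᵢ/Kᵢ = 1.1598.
Both exceed 1, so a two-phase solution exists.
Rachford–Rice: g(ψ) = Σ zᵢ(Kᵢ−1)/(1+ψ(Kᵢ−1)) = 0.
Newton–Raphson from ψ = 0.33:
  ψ = 0.3300: g = 0.41084, g' = -0.8905 → ψ = 0.7913
  ψ = 0.7913: g = 0.04478, g' = -0.8354 → ψ = 0.8449
  ψ = 0.8449: g = -0.00140, g' = -0.8908 → ψ = 0.8434
Converged at ψ = 0.8434.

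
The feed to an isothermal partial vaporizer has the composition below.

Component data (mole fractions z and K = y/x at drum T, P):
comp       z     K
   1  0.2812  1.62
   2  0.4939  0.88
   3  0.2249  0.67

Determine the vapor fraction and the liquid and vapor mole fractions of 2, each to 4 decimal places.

ψ = 0.3276, x_2 = 0.5141, y_2 = 0.4524

Material balance + equilibrium reduce to Σ zᵢ(Kᵢ−1)/(1+ψ(Kᵢ−1)) = 0.
Check two-phase: ΣzᵢKᵢ = 1.0409 > 1 and Σzᵢ/Kᵢ = 1.0705 > 1, so g(0) = 0.0409 > 0 and g(1) = -0.0705 < 0.
Iterate (Newton) starting at ψ = 0.5:
  ψ = 0.5000: g = -0.01885, g' = -0.1062 → ψ = 0.3225
  ψ = 0.3225: g = 0.00059, g' = -0.1134 → ψ = 0.3276
Converged at ψ = 0.3276.
Compositions from xᵢ = zᵢ/(1+ψ(Kᵢ−1)), yᵢ = Kᵢxᵢ:
  1: x = 0.2337, y = 0.3786
  2: x = 0.5141, y = 0.4524
  3: x = 0.2522, y = 0.1690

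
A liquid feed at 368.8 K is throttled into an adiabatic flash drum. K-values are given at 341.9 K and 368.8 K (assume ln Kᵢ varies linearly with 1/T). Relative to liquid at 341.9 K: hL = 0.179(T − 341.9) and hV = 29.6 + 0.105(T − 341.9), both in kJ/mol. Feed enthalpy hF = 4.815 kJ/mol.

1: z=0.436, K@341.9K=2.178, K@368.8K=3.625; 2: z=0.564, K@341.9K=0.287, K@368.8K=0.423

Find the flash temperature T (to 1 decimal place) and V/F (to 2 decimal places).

Adiabatic flash: solve Rachford–Rice at each trial T, then check hF = ψ·hV(T) + (1−ψ)·hL(T).
  T = 341.9 K: K = (2.178, 0.287), RR gives ψ = 0.133, H_out = 3.929 kJ/mol
  T = 368.8 K: K = (3.625, 0.423), RR gives ψ = 0.541, H_out = 19.746 kJ/mol
  T = 355.4 K: K = (2.840, 0.351), RR gives ψ = 0.365, H_out = 12.870 kJ/mol
  T = 348.6 K: K = (2.491, 0.318), RR gives ψ = 0.261, H_out = 8.792 kJ/mol
  T = 345.2 K: K = (2.328, 0.302), RR gives ψ = 0.200, H_out = 6.463 kJ/mol
  T = 343.5 K: K = (2.250, 0.294), RR gives ψ = 0.167, H_out = 5.196 kJ/mol
Linear interpolation between T = 341.9 (H_out = 3.929) and T = 343.5 (H_out = 5.196) on hF = 4.815 gives T ≈ 343.0 K, at which ψ = 0.16.

T = 343.0 K, V/F = 0.16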